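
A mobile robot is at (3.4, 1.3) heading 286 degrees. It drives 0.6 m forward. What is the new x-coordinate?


x_new = x0 + d*cos(theta)
= 3.4 + 0.6*cos(286)
= 3.4 + 0.1654
= 3.5654


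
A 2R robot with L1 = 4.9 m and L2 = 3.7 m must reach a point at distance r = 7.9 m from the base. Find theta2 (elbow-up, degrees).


cos(theta2) = (r^2 - L1^2 - L2^2) / (2*L1*L2)
cos(theta2) = (62.41 - 24.01 - 13.69) / 36.26
cos(theta2) = 0.681467
theta2 = 47.0416 degrees


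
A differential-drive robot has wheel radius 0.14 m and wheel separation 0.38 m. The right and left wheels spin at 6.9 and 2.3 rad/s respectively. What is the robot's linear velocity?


vR = r*wR = 0.14*6.9 = 0.966 m/s
vL = r*wL = 0.14*2.3 = 0.322 m/s
v = (vR+vL)/2 = 0.644 m/s
omega = (vR-vL)/L = 1.6947 rad/s
linear velocity = 0.644 m/s


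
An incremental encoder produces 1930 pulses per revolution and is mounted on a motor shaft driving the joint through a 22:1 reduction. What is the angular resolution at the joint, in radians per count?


counts per rev = 1930
effective counts at joint = 1930 * 22 = 42460
resolution = 2*pi / 42460
= 1.4798e-04 rad/count


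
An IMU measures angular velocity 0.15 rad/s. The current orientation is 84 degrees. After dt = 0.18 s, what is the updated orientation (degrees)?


delta_theta = w * dt = 0.15 * 0.18 = 0.027 rad
= 1.547 deg
theta_new = 84 + 1.547 = 85.547 deg


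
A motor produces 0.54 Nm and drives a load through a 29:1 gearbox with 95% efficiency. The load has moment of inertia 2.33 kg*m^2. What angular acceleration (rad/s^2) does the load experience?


tau_out = tau_motor * N * eta
= 0.54 * 29 * 0.95 = 14.877 Nm
alpha = tau_out / I = 14.877 / 2.33
= 6.385 rad/s^2


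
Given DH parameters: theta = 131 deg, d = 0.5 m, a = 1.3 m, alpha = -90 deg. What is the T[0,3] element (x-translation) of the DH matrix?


T[0,3] = a * cos(theta)
= 1.3 * cos(131 deg)
= 1.3 * -0.6561
= -0.8529


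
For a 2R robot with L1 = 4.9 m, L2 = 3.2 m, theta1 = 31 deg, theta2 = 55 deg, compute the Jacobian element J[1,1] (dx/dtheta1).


J[1,1] = -L1*sin(t1) - L2*sin(t1+t2)
= -4.9*sin(31) - 3.2*sin(86)
= -5.7159


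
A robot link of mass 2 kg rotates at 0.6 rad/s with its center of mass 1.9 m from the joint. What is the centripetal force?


F = m * omega^2 * r
= 2 * 0.6^2 * 1.9
= 2 * 0.36 * 1.9
= 1.368 N


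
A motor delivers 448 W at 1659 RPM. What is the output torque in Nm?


omega = 1659 * 2*pi/60 = 173.7301 rad/s
tau = P / omega = 448 / 173.7301
= 2.5787 Nm


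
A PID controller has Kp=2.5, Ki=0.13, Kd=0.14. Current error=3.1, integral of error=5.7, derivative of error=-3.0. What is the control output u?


u = Kp*e + Ki*int(e) + Kd*de/dt
= 2.5*3.1 + 0.13*5.7 + 0.14*(-3.0)
= 7.75 + 0.741 + -0.42
= 8.071


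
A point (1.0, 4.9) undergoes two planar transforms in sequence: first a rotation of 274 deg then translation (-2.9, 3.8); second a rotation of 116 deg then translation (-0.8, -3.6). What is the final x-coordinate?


After transform 1:
x1 = cos(274)*1.0 - sin(274)*4.9 + -2.9 = 2.0578
y1 = sin(274)*1.0 + cos(274)*4.9 + 3.8 = 3.1442
After transform 2:
x2 = cos(116)*2.0578 - sin(116)*3.1442 + -0.8
= -4.5281


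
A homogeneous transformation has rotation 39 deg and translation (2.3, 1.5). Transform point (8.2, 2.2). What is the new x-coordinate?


x' = cos(theta)*px - sin(theta)*py + tx
= 0.7771*8.2 - 0.6293*2.2 + 2.3
= 7.2881


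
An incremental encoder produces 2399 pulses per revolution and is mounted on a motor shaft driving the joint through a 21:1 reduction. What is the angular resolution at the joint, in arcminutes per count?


counts per rev = 2399
effective counts at joint = 2399 * 21 = 50379
resolution = 360*60 / 50379
= 0.4288 arcmin/count


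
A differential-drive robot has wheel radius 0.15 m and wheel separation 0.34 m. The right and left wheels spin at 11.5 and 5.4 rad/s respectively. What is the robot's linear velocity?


vR = r*wR = 0.15*11.5 = 1.725 m/s
vL = r*wL = 0.15*5.4 = 0.81 m/s
v = (vR+vL)/2 = 1.2675 m/s
omega = (vR-vL)/L = 2.6912 rad/s
linear velocity = 1.2675 m/s


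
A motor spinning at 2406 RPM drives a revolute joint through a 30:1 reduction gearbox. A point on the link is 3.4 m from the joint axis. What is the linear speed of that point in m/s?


omega_motor = 2406 * 2*pi/60 = 251.9557 rad/s
omega_joint = omega_motor / 30 = 8.3985 rad/s
v = omega_joint * r = 8.3985 * 3.4
= 28.555 m/s


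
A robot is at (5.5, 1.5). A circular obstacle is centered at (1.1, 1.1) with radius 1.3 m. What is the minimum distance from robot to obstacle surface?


center_dist = sqrt((5.5-1.1)^2 + (1.5-1.1)^2)
= sqrt(19.36 + 0.16)
= 4.4181
min_dist = center_dist - radius = 4.4181 - 1.3 = 3.1181 m


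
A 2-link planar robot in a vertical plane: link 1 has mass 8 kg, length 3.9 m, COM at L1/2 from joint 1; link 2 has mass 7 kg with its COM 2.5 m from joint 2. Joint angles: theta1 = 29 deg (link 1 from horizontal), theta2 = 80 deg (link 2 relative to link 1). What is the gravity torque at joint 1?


Horizontal distance from joint 1 to link-1 COM:
  x_c1 = (L1/2)*cos(t1) = 1.95 * 0.8746 = 1.7055 m
Horizontal distance from joint 1 to link-2 COM:
  x_c2 = L1*cos(t1) + Lc2*cos(t1+t2)
       = 3.9*0.8746 + 2.5*-0.3256 = 2.5971 m
tau1 = m1*g*x_c1 + m2*g*x_c2
     = 8*9.81*1.7055 + 7*9.81*2.5971
     = 133.8483 + 178.3426
     = 312.1909 Nm


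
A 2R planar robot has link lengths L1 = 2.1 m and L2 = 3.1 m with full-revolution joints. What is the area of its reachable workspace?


r_max = L1 + L2 = 5.2 m
r_min = |L1 - L2| = 1.0 m
Area = pi*(r_max^2 - r_min^2)
= pi*(27.04 - 1.0)
= pi * 26.04
= 81.8071 m^2


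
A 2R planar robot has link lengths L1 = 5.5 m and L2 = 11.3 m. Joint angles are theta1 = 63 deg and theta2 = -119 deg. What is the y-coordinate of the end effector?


Convert angles to radians: theta1 = 1.0996, theta2 = -2.0769
y = L1*sin(theta1) + L2*sin(theta1+theta2)
y = 4.9005 + -9.3681
y = -4.4676


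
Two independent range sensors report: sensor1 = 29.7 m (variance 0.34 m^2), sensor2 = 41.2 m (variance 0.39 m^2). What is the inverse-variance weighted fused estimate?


w1 = (1/var1) / (1/var1 + 1/var2)
   = 2.9412 / (2.9412 + 2.5641) = 0.5342
w2 = 1 - w1 = 0.4658
fused = w1*s1 + w2*s2 = 15.8671 + 19.189
= 35.0562 m


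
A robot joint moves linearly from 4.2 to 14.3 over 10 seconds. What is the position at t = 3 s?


s = t/T = 3/10 = 0.3
p(t) = p0 + (pf-p0)*s
= 4.2 + (14.3 - 4.2) * 0.3
= 7.23


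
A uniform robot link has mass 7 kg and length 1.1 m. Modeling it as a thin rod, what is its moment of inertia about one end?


I = (1/3) * m * L^2
= (1/3) * 7 * 1.1^2
= 0.333333 * 7 * 1.21
= 2.8233 kg*m^2


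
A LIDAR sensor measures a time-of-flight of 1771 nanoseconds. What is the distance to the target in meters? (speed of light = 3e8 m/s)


tof = 1771 ns = 1.771e-06 s
dist = c * tof / 2
= 3e8 * 1.771e-06 / 2
= 265.65 m


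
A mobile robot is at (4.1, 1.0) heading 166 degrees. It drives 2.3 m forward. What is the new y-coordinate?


y_new = y0 + d*sin(theta)
= 1.0 + 2.3*sin(166)
= 1.0 + 0.5564
= 1.5564


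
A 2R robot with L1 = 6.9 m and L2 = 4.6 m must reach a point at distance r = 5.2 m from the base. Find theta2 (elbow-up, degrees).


cos(theta2) = (r^2 - L1^2 - L2^2) / (2*L1*L2)
cos(theta2) = (27.04 - 47.61 - 21.16) / 63.48
cos(theta2) = -0.657372
theta2 = 131.0998 degrees


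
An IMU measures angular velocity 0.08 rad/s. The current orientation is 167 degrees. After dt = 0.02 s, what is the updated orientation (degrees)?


delta_theta = w * dt = 0.08 * 0.02 = 0.0016 rad
= 0.0917 deg
theta_new = 167 + 0.0917 = 167.0917 deg


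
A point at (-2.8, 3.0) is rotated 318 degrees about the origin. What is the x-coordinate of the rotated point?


x' = x*cos(theta) - y*sin(theta)
cos(318 deg) = 0.7431, sin(318 deg) = -0.6691
x' = -2.8 * 0.7431 - 3.0 * -0.6691
= -2.0808 - -2.0074
= -0.0734


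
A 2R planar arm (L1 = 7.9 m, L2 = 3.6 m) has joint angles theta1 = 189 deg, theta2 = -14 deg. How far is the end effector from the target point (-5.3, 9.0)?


End effector via forward kinematics:
x = L1*cos(t1) + L2*cos(t1+t2) = -11.389
y = L1*sin(t1) + L2*sin(t1+t2) = -0.9221
Distance to target:
d = sqrt((-5.3 - -11.389)^2 + (9.0 - -0.9221)^2)
= sqrt(37.0764 + 98.4475)
= 11.6415 m


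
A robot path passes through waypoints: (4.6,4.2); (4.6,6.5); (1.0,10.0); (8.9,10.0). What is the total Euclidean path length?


Segment lengths:
  seg1 = sqrt((0.0)^2 + (2.3)^2) = 2.3
  seg2 = sqrt((-3.6)^2 + (3.5)^2) = 5.021
  seg3 = sqrt((7.9)^2 + (0.0)^2) = 7.9
Total = 15.221


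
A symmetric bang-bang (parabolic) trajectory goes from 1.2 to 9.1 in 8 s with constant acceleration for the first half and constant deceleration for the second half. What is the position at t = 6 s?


Symmetric rest-to-rest: each phase covers (pf-p0)/2 in time T/2. 0.5*a*(T/2)^2 = (pf-p0)/2 => a = 4*(pf-p0)/T^2
a = 4*(9.1-1.2)/8^2 = 0.4937
t = 6 is in the deceleration phase (t > T/2).
p = pf - 0.5*a*(T-t)^2 = 9.1 - 0.5*0.4937*2^2
= 8.1125


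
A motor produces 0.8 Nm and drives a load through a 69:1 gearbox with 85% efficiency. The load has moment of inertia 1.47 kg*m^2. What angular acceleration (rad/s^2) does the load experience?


tau_out = tau_motor * N * eta
= 0.8 * 69 * 0.85 = 46.92 Nm
alpha = tau_out / I = 46.92 / 1.47
= 31.9184 rad/s^2


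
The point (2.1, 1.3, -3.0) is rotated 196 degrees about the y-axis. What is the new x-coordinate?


Rotation about y-axis: x' = x*cos(theta) + z*sin(theta)
= 2.1 * -0.9613 + -3.0 * -0.2756
= -1.1917


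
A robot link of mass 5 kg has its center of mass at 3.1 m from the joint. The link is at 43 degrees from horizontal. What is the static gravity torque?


tau = m*g*L*cos(angle)
= 5 * 9.81 * 3.1 * cos(43 deg)
= 5 * 9.81 * 3.1 * 0.7314
= 111.206 Nm


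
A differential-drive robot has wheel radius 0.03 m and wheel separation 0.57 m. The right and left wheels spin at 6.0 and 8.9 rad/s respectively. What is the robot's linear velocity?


vR = r*wR = 0.03*6.0 = 0.18 m/s
vL = r*wL = 0.03*8.9 = 0.267 m/s
v = (vR+vL)/2 = 0.2235 m/s
omega = (vR-vL)/L = -0.1526 rad/s
linear velocity = 0.2235 m/s


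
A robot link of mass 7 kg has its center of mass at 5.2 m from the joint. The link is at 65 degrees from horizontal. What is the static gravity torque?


tau = m*g*L*cos(angle)
= 7 * 9.81 * 5.2 * cos(65 deg)
= 7 * 9.81 * 5.2 * 0.4226
= 150.9102 Nm


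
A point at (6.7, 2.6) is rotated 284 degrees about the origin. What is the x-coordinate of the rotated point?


x' = x*cos(theta) - y*sin(theta)
cos(284 deg) = 0.2419, sin(284 deg) = -0.9703
x' = 6.7 * 0.2419 - 2.6 * -0.9703
= 1.6209 - -2.5228
= 4.1436


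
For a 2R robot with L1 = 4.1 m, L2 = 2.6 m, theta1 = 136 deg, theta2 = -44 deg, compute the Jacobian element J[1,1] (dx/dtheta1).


J[1,1] = -L1*sin(t1) - L2*sin(t1+t2)
= -4.1*sin(136) - 2.6*sin(92)
= -5.4465


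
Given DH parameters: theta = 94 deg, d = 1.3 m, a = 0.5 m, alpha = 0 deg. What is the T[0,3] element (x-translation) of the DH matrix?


T[0,3] = a * cos(theta)
= 0.5 * cos(94 deg)
= 0.5 * -0.0698
= -0.0349


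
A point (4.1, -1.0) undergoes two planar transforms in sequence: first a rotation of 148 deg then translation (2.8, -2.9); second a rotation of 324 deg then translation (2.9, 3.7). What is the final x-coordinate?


After transform 1:
x1 = cos(148)*4.1 - sin(148)*-1.0 + 2.8 = -0.1471
y1 = sin(148)*4.1 + cos(148)*-1.0 + -2.9 = 0.1207
After transform 2:
x2 = cos(324)*-0.1471 - sin(324)*0.1207 + 2.9
= 2.852


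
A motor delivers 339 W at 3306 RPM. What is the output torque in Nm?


omega = 3306 * 2*pi/60 = 346.2035 rad/s
tau = P / omega = 339 / 346.2035
= 0.9792 Nm


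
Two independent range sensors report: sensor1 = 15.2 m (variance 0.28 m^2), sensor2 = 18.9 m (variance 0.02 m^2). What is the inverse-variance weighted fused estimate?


w1 = (1/var1) / (1/var1 + 1/var2)
   = 3.5714 / (3.5714 + 50.0) = 0.0667
w2 = 1 - w1 = 0.9333
fused = w1*s1 + w2*s2 = 1.0133 + 17.64
= 18.6533 m


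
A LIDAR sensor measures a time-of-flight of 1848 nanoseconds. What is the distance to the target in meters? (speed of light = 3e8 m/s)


tof = 1848 ns = 1.848e-06 s
dist = c * tof / 2
= 3e8 * 1.848e-06 / 2
= 277.2 m


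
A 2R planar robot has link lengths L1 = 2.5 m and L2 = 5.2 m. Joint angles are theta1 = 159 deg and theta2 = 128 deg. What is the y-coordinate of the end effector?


Convert angles to radians: theta1 = 2.7751, theta2 = 2.234
y = L1*sin(theta1) + L2*sin(theta1+theta2)
y = 0.8959 + -4.9728
y = -4.0769


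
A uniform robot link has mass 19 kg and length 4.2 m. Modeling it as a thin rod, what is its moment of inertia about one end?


I = (1/3) * m * L^2
= (1/3) * 19 * 4.2^2
= 0.333333 * 19 * 17.64
= 111.72 kg*m^2


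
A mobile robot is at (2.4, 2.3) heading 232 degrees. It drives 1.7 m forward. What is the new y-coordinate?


y_new = y0 + d*sin(theta)
= 2.3 + 1.7*sin(232)
= 2.3 + -1.3396
= 0.9604


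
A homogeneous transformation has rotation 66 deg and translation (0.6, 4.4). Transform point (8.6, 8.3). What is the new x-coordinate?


x' = cos(theta)*px - sin(theta)*py + tx
= 0.4067*8.6 - 0.9135*8.3 + 0.6
= -3.4845


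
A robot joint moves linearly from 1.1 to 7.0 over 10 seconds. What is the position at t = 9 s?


s = t/T = 9/10 = 0.9
p(t) = p0 + (pf-p0)*s
= 1.1 + (7.0 - 1.1) * 0.9
= 6.41


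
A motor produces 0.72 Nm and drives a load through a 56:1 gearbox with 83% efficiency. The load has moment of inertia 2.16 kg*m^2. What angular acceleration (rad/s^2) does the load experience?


tau_out = tau_motor * N * eta
= 0.72 * 56 * 0.83 = 33.4656 Nm
alpha = tau_out / I = 33.4656 / 2.16
= 15.4933 rad/s^2


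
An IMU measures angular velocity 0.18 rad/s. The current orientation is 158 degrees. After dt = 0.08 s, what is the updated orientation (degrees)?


delta_theta = w * dt = 0.18 * 0.08 = 0.0144 rad
= 0.8251 deg
theta_new = 158 + 0.8251 = 158.8251 deg


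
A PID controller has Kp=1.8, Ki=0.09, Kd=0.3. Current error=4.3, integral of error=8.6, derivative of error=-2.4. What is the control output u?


u = Kp*e + Ki*int(e) + Kd*de/dt
= 1.8*4.3 + 0.09*8.6 + 0.3*(-2.4)
= 7.74 + 0.774 + -0.72
= 7.794


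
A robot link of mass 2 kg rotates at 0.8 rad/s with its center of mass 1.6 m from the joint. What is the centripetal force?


F = m * omega^2 * r
= 2 * 0.8^2 * 1.6
= 2 * 0.64 * 1.6
= 2.048 N


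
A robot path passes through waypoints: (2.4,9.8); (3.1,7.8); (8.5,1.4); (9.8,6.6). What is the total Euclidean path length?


Segment lengths:
  seg1 = sqrt((0.7)^2 + (-2.0)^2) = 2.119
  seg2 = sqrt((5.4)^2 + (-6.4)^2) = 8.3738
  seg3 = sqrt((1.3)^2 + (5.2)^2) = 5.36
Total = 15.8528


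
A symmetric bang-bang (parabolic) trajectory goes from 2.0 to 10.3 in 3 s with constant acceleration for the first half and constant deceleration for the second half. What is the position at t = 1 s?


Symmetric rest-to-rest: each phase covers (pf-p0)/2 in time T/2. 0.5*a*(T/2)^2 = (pf-p0)/2 => a = 4*(pf-p0)/T^2
a = 4*(10.3-2.0)/3^2 = 3.6889
t = 1 is in the acceleration phase (t <= T/2).
p = p0 + 0.5*a*t^2 = 2.0 + 0.5*3.6889*1^2
= 3.8444


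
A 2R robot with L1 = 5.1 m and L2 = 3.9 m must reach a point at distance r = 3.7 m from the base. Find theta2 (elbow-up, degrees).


cos(theta2) = (r^2 - L1^2 - L2^2) / (2*L1*L2)
cos(theta2) = (13.69 - 26.01 - 15.21) / 39.78
cos(theta2) = -0.692056
theta2 = 133.7931 degrees


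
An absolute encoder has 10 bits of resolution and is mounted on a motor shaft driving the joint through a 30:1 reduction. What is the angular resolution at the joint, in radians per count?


counts = 2^10 = 1024
effective counts at joint = 1024 * 30 = 30720
resolution = 2*pi / 30720
= 2.0453e-04 rad/count


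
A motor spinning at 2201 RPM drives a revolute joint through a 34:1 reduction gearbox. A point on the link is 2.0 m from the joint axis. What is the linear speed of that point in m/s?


omega_motor = 2201 * 2*pi/60 = 230.4882 rad/s
omega_joint = omega_motor / 34 = 6.7791 rad/s
v = omega_joint * r = 6.7791 * 2.0
= 13.5581 m/s


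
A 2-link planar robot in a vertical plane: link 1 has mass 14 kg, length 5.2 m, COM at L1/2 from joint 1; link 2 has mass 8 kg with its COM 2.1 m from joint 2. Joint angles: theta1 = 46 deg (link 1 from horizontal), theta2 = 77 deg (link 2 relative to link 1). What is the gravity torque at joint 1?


Horizontal distance from joint 1 to link-1 COM:
  x_c1 = (L1/2)*cos(t1) = 2.6 * 0.6947 = 1.8061 m
Horizontal distance from joint 1 to link-2 COM:
  x_c2 = L1*cos(t1) + Lc2*cos(t1+t2)
       = 5.2*0.6947 + 2.1*-0.5446 = 2.4685 m
tau1 = m1*g*x_c1 + m2*g*x_c2
     = 14*9.81*1.8061 + 8*9.81*2.4685
     = 248.0514 + 193.7264
     = 441.7778 Nm


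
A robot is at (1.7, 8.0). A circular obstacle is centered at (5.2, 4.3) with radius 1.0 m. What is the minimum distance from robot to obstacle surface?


center_dist = sqrt((1.7-5.2)^2 + (8.0-4.3)^2)
= sqrt(12.25 + 13.69)
= 5.0931
min_dist = center_dist - radius = 5.0931 - 1.0 = 4.0931 m


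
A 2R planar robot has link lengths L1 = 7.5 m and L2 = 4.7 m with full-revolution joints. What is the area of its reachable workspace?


r_max = L1 + L2 = 12.2 m
r_min = |L1 - L2| = 2.8 m
Area = pi*(r_max^2 - r_min^2)
= pi*(148.84 - 7.84)
= pi * 141.0
= 442.9646 m^2


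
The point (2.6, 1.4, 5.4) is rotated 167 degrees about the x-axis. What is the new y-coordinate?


Rotation about x-axis: y' = y*cos(theta) - z*sin(theta)
= 1.4 * -0.9744 - 5.4 * 0.225
= -2.5789


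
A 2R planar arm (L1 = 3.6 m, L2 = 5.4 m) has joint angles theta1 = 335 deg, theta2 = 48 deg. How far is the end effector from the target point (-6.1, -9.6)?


End effector via forward kinematics:
x = L1*cos(t1) + L2*cos(t1+t2) = 8.2334
y = L1*sin(t1) + L2*sin(t1+t2) = 0.5885
Distance to target:
d = sqrt((-6.1 - 8.2334)^2 + (-9.6 - 0.5885)^2)
= sqrt(205.4473 + 103.806)
= 17.5856 m


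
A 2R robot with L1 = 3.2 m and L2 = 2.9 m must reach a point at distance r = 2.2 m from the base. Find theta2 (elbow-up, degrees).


cos(theta2) = (r^2 - L1^2 - L2^2) / (2*L1*L2)
cos(theta2) = (4.84 - 10.24 - 8.41) / 18.56
cos(theta2) = -0.744073
theta2 = 138.0796 degrees


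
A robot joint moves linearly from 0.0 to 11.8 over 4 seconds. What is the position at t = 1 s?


s = t/T = 1/4 = 0.25
p(t) = p0 + (pf-p0)*s
= 0.0 + (11.8 - 0.0) * 0.25
= 2.95


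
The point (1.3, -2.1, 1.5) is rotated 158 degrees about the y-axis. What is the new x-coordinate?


Rotation about y-axis: x' = x*cos(theta) + z*sin(theta)
= 1.3 * -0.9272 + 1.5 * 0.3746
= -0.6434


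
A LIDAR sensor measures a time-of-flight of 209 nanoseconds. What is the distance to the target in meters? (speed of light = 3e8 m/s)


tof = 209 ns = 2.09e-07 s
dist = c * tof / 2
= 3e8 * 2.09e-07 / 2
= 31.35 m


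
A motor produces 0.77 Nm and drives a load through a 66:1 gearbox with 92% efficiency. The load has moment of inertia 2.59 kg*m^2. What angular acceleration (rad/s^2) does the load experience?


tau_out = tau_motor * N * eta
= 0.77 * 66 * 0.92 = 46.7544 Nm
alpha = tau_out / I = 46.7544 / 2.59
= 18.0519 rad/s^2


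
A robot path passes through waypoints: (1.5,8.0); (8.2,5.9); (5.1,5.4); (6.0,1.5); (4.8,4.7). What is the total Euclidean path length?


Segment lengths:
  seg1 = sqrt((6.7)^2 + (-2.1)^2) = 7.0214
  seg2 = sqrt((-3.1)^2 + (-0.5)^2) = 3.1401
  seg3 = sqrt((0.9)^2 + (-3.9)^2) = 4.0025
  seg4 = sqrt((-1.2)^2 + (3.2)^2) = 3.4176
Total = 17.5816


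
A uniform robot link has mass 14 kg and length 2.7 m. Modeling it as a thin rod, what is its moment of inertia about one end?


I = (1/3) * m * L^2
= (1/3) * 14 * 2.7^2
= 0.333333 * 14 * 7.29
= 34.02 kg*m^2


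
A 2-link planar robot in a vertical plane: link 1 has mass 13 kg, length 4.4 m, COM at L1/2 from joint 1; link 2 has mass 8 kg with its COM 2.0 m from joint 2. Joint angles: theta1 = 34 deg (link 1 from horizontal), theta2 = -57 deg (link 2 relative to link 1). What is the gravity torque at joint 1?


Horizontal distance from joint 1 to link-1 COM:
  x_c1 = (L1/2)*cos(t1) = 2.2 * 0.829 = 1.8239 m
Horizontal distance from joint 1 to link-2 COM:
  x_c2 = L1*cos(t1) + Lc2*cos(t1+t2)
       = 4.4*0.829 + 2.0*0.9205 = 5.4888 m
tau1 = m1*g*x_c1 + m2*g*x_c2
     = 13*9.81*1.8239 + 8*9.81*5.4888
     = 232.5998 + 430.7591
     = 663.3588 Nm


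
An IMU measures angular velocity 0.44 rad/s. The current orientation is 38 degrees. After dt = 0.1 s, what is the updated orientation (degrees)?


delta_theta = w * dt = 0.44 * 0.1 = 0.044 rad
= 2.521 deg
theta_new = 38 + 2.521 = 40.521 deg


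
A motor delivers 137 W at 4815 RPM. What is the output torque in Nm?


omega = 4815 * 2*pi/60 = 504.2256 rad/s
tau = P / omega = 137 / 504.2256
= 0.2717 Nm


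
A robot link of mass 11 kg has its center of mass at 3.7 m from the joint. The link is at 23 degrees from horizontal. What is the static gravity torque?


tau = m*g*L*cos(angle)
= 11 * 9.81 * 3.7 * cos(23 deg)
= 11 * 9.81 * 3.7 * 0.9205
= 367.5272 Nm


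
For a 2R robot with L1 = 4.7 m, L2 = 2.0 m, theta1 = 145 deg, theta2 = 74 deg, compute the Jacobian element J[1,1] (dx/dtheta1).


J[1,1] = -L1*sin(t1) - L2*sin(t1+t2)
= -4.7*sin(145) - 2.0*sin(219)
= -1.4372


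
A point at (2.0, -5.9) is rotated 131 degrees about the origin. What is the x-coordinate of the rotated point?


x' = x*cos(theta) - y*sin(theta)
cos(131 deg) = -0.6561, sin(131 deg) = 0.7547
x' = 2.0 * -0.6561 - -5.9 * 0.7547
= -1.3121 - -4.4528
= 3.1407


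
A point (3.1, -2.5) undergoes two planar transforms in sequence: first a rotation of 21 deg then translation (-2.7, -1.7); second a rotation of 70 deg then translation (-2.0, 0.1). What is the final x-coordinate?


After transform 1:
x1 = cos(21)*3.1 - sin(21)*-2.5 + -2.7 = 1.09
y1 = sin(21)*3.1 + cos(21)*-2.5 + -1.7 = -2.923
After transform 2:
x2 = cos(70)*1.09 - sin(70)*-2.923 + -2.0
= 1.1195


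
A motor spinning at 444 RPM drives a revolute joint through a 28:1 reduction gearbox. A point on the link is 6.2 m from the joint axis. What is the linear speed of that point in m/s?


omega_motor = 444 * 2*pi/60 = 46.4956 rad/s
omega_joint = omega_motor / 28 = 1.6606 rad/s
v = omega_joint * r = 1.6606 * 6.2
= 10.2954 m/s


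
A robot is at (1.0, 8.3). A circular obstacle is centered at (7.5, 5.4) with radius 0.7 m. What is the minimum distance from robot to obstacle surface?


center_dist = sqrt((1.0-7.5)^2 + (8.3-5.4)^2)
= sqrt(42.25 + 8.41)
= 7.1176
min_dist = center_dist - radius = 7.1176 - 0.7 = 6.4176 m


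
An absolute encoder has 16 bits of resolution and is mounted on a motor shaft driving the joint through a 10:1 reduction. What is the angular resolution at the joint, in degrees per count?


counts = 2^16 = 65536
effective counts at joint = 65536 * 10 = 655360
resolution = 360 / 655360
= 5.4932e-04 deg/count


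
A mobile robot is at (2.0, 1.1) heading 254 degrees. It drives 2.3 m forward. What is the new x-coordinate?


x_new = x0 + d*cos(theta)
= 2.0 + 2.3*cos(254)
= 2.0 + -0.634
= 1.366


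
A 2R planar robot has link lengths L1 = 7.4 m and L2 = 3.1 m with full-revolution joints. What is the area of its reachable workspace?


r_max = L1 + L2 = 10.5 m
r_min = |L1 - L2| = 4.3 m
Area = pi*(r_max^2 - r_min^2)
= pi*(110.25 - 18.49)
= pi * 91.76
= 288.2725 m^2


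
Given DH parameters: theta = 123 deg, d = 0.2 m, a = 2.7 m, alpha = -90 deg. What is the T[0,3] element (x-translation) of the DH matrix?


T[0,3] = a * cos(theta)
= 2.7 * cos(123 deg)
= 2.7 * -0.5446
= -1.4705


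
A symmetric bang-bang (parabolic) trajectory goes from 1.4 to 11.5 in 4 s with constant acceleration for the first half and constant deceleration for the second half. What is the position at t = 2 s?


Symmetric rest-to-rest: each phase covers (pf-p0)/2 in time T/2. 0.5*a*(T/2)^2 = (pf-p0)/2 => a = 4*(pf-p0)/T^2
a = 4*(11.5-1.4)/4^2 = 2.525
t = 2 is in the acceleration phase (t <= T/2).
p = p0 + 0.5*a*t^2 = 1.4 + 0.5*2.525*2^2
= 6.45


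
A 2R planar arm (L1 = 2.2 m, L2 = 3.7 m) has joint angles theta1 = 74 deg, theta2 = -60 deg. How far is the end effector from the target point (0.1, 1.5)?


End effector via forward kinematics:
x = L1*cos(t1) + L2*cos(t1+t2) = 4.1965
y = L1*sin(t1) + L2*sin(t1+t2) = 3.0099
Distance to target:
d = sqrt((0.1 - 4.1965)^2 + (1.5 - 3.0099)^2)
= sqrt(16.7813 + 2.2798)
= 4.3659 m


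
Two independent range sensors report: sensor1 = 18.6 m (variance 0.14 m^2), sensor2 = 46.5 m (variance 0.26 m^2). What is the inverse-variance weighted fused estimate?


w1 = (1/var1) / (1/var1 + 1/var2)
   = 7.1429 / (7.1429 + 3.8462) = 0.65
w2 = 1 - w1 = 0.35
fused = w1*s1 + w2*s2 = 12.09 + 16.275
= 28.365 m


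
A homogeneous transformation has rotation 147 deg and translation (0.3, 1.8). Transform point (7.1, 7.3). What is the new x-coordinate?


x' = cos(theta)*px - sin(theta)*py + tx
= -0.8387*7.1 - 0.5446*7.3 + 0.3
= -9.6304


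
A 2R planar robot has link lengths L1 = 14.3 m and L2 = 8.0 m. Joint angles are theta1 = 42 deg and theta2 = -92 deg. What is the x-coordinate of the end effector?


Convert angles to radians: theta1 = 0.733, theta2 = -1.6057
x = L1*cos(theta1) + L2*cos(theta1+theta2)
x = 10.627 + 5.1423
x = 15.7693


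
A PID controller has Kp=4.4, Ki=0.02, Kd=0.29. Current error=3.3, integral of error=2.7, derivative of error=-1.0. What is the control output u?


u = Kp*e + Ki*int(e) + Kd*de/dt
= 4.4*3.3 + 0.02*2.7 + 0.29*(-1.0)
= 14.52 + 0.054 + -0.29
= 14.284


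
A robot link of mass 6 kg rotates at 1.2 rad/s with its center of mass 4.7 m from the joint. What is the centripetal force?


F = m * omega^2 * r
= 6 * 1.2^2 * 4.7
= 6 * 1.44 * 4.7
= 40.608 N


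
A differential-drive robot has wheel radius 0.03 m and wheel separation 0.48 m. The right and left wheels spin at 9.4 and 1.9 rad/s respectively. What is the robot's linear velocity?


vR = r*wR = 0.03*9.4 = 0.282 m/s
vL = r*wL = 0.03*1.9 = 0.057 m/s
v = (vR+vL)/2 = 0.1695 m/s
omega = (vR-vL)/L = 0.4687 rad/s
linear velocity = 0.1695 m/s


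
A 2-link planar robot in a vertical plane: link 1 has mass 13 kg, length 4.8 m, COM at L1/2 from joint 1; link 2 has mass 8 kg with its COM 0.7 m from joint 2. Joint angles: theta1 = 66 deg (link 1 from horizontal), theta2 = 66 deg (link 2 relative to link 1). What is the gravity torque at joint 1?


Horizontal distance from joint 1 to link-1 COM:
  x_c1 = (L1/2)*cos(t1) = 2.4 * 0.4067 = 0.9762 m
Horizontal distance from joint 1 to link-2 COM:
  x_c2 = L1*cos(t1) + Lc2*cos(t1+t2)
       = 4.8*0.4067 + 0.7*-0.6691 = 1.4839 m
tau1 = m1*g*x_c1 + m2*g*x_c2
     = 13*9.81*0.9762 + 8*9.81*1.4839
     = 124.4907 + 116.46
     = 240.9507 Nm


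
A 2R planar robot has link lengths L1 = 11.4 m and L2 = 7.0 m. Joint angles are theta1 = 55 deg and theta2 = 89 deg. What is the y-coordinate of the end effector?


Convert angles to radians: theta1 = 0.9599, theta2 = 1.5533
y = L1*sin(theta1) + L2*sin(theta1+theta2)
y = 9.3383 + 4.1145
y = 13.4528


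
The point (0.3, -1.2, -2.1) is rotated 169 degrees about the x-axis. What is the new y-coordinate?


Rotation about x-axis: y' = y*cos(theta) - z*sin(theta)
= -1.2 * -0.9816 - -2.1 * 0.1908
= 1.5787


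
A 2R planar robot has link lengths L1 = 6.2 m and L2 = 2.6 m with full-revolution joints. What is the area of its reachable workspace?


r_max = L1 + L2 = 8.8 m
r_min = |L1 - L2| = 3.6 m
Area = pi*(r_max^2 - r_min^2)
= pi*(77.44 - 12.96)
= pi * 64.48
= 202.5699 m^2


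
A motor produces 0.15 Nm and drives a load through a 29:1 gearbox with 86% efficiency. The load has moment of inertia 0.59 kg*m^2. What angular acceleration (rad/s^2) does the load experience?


tau_out = tau_motor * N * eta
= 0.15 * 29 * 0.86 = 3.741 Nm
alpha = tau_out / I = 3.741 / 0.59
= 6.3407 rad/s^2


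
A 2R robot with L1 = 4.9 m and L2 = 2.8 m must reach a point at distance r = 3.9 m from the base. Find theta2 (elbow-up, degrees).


cos(theta2) = (r^2 - L1^2 - L2^2) / (2*L1*L2)
cos(theta2) = (15.21 - 24.01 - 7.84) / 27.44
cos(theta2) = -0.606414
theta2 = 127.3307 degrees


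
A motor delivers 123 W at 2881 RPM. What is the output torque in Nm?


omega = 2881 * 2*pi/60 = 301.6976 rad/s
tau = P / omega = 123 / 301.6976
= 0.4077 Nm


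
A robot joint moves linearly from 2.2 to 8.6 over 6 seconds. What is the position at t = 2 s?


s = t/T = 2/6 = 0.3333
p(t) = p0 + (pf-p0)*s
= 2.2 + (8.6 - 2.2) * 0.3333
= 4.3333


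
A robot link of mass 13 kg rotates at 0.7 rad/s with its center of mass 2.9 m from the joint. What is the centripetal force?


F = m * omega^2 * r
= 13 * 0.7^2 * 2.9
= 13 * 0.49 * 2.9
= 18.473 N


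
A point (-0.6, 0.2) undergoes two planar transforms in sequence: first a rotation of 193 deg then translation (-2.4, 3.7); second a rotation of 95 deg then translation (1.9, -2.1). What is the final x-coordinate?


After transform 1:
x1 = cos(193)*-0.6 - sin(193)*0.2 + -2.4 = -1.7704
y1 = sin(193)*-0.6 + cos(193)*0.2 + 3.7 = 3.6401
After transform 2:
x2 = cos(95)*-1.7704 - sin(95)*3.6401 + 1.9
= -1.5719


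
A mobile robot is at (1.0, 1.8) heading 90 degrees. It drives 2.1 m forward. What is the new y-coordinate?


y_new = y0 + d*sin(theta)
= 1.8 + 2.1*sin(90)
= 1.8 + 2.1
= 3.9


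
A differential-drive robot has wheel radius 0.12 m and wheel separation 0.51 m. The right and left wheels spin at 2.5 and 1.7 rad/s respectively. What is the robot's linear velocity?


vR = r*wR = 0.12*2.5 = 0.3 m/s
vL = r*wL = 0.12*1.7 = 0.204 m/s
v = (vR+vL)/2 = 0.252 m/s
omega = (vR-vL)/L = 0.1882 rad/s
linear velocity = 0.252 m/s


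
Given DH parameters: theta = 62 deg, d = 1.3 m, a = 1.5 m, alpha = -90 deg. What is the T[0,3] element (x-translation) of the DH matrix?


T[0,3] = a * cos(theta)
= 1.5 * cos(62 deg)
= 1.5 * 0.4695
= 0.7042


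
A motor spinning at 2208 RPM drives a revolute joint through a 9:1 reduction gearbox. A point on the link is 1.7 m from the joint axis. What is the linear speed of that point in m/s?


omega_motor = 2208 * 2*pi/60 = 231.2212 rad/s
omega_joint = omega_motor / 9 = 25.6912 rad/s
v = omega_joint * r = 25.6912 * 1.7
= 43.6751 m/s


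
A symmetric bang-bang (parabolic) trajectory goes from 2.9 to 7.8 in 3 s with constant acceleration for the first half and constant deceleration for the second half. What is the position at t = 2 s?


Symmetric rest-to-rest: each phase covers (pf-p0)/2 in time T/2. 0.5*a*(T/2)^2 = (pf-p0)/2 => a = 4*(pf-p0)/T^2
a = 4*(7.8-2.9)/3^2 = 2.1778
t = 2 is in the deceleration phase (t > T/2).
p = pf - 0.5*a*(T-t)^2 = 7.8 - 0.5*2.1778*1^2
= 6.7111


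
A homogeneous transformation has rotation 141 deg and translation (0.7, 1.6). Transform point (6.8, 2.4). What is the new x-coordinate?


x' = cos(theta)*px - sin(theta)*py + tx
= -0.7771*6.8 - 0.6293*2.4 + 0.7
= -6.095


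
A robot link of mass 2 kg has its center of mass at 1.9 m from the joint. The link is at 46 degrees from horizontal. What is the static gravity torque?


tau = m*g*L*cos(angle)
= 2 * 9.81 * 1.9 * cos(46 deg)
= 2 * 9.81 * 1.9 * 0.6947
= 25.8955 Nm


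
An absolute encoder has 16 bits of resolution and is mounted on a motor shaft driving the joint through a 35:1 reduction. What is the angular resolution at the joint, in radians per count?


counts = 2^16 = 65536
effective counts at joint = 65536 * 35 = 2293760
resolution = 2*pi / 2293760
= 2.7393e-06 rad/count


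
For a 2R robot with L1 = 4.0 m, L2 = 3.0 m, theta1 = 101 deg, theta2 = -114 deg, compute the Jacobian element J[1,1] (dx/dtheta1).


J[1,1] = -L1*sin(t1) - L2*sin(t1+t2)
= -4.0*sin(101) - 3.0*sin(-13)
= -3.2517


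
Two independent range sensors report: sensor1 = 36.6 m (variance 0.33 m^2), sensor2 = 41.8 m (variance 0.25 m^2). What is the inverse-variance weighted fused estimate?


w1 = (1/var1) / (1/var1 + 1/var2)
   = 3.0303 / (3.0303 + 4.0) = 0.431
w2 = 1 - w1 = 0.569
fused = w1*s1 + w2*s2 = 15.7759 + 23.7828
= 39.5586 m


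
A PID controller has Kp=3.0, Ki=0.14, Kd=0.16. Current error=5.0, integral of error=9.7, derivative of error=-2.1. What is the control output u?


u = Kp*e + Ki*int(e) + Kd*de/dt
= 3.0*5.0 + 0.14*9.7 + 0.16*(-2.1)
= 15.0 + 1.358 + -0.336
= 16.022


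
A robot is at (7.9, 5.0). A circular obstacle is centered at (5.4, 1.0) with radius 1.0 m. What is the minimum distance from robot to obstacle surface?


center_dist = sqrt((7.9-5.4)^2 + (5.0-1.0)^2)
= sqrt(6.25 + 16.0)
= 4.717
min_dist = center_dist - radius = 4.717 - 1.0 = 3.717 m


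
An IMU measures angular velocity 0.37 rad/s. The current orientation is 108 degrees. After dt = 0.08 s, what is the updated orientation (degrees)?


delta_theta = w * dt = 0.37 * 0.08 = 0.0296 rad
= 1.696 deg
theta_new = 108 + 1.696 = 109.696 deg


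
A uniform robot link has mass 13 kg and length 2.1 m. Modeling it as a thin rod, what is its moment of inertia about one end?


I = (1/3) * m * L^2
= (1/3) * 13 * 2.1^2
= 0.333333 * 13 * 4.41
= 19.11 kg*m^2


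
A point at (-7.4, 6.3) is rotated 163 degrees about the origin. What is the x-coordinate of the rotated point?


x' = x*cos(theta) - y*sin(theta)
cos(163 deg) = -0.9563, sin(163 deg) = 0.2924
x' = -7.4 * -0.9563 - 6.3 * 0.2924
= 7.0767 - 1.8419
= 5.2347


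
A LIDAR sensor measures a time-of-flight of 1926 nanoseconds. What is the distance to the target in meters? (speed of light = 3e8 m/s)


tof = 1926 ns = 1.926e-06 s
dist = c * tof / 2
= 3e8 * 1.926e-06 / 2
= 288.9 m


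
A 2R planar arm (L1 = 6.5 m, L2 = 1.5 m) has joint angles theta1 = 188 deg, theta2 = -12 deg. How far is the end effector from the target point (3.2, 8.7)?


End effector via forward kinematics:
x = L1*cos(t1) + L2*cos(t1+t2) = -7.9331
y = L1*sin(t1) + L2*sin(t1+t2) = -0.8
Distance to target:
d = sqrt((3.2 - -7.9331)^2 + (8.7 - -0.8)^2)
= sqrt(123.9457 + 90.2498)
= 14.6354 m


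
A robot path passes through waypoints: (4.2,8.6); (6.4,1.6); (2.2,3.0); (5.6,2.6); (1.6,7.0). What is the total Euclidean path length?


Segment lengths:
  seg1 = sqrt((2.2)^2 + (-7.0)^2) = 7.3376
  seg2 = sqrt((-4.2)^2 + (1.4)^2) = 4.4272
  seg3 = sqrt((3.4)^2 + (-0.4)^2) = 3.4234
  seg4 = sqrt((-4.0)^2 + (4.4)^2) = 5.9464
Total = 21.1346


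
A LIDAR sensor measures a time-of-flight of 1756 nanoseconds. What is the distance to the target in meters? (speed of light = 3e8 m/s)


tof = 1756 ns = 1.756e-06 s
dist = c * tof / 2
= 3e8 * 1.756e-06 / 2
= 263.4 m


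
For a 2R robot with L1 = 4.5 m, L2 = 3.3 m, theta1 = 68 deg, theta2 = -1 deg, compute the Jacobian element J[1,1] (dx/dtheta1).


J[1,1] = -L1*sin(t1) - L2*sin(t1+t2)
= -4.5*sin(68) - 3.3*sin(67)
= -7.21


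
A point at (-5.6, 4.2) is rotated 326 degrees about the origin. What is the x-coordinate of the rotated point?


x' = x*cos(theta) - y*sin(theta)
cos(326 deg) = 0.829, sin(326 deg) = -0.5592
x' = -5.6 * 0.829 - 4.2 * -0.5592
= -4.6426 - -2.3486
= -2.294


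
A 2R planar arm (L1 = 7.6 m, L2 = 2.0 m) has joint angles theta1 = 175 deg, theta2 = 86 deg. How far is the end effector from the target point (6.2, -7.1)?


End effector via forward kinematics:
x = L1*cos(t1) + L2*cos(t1+t2) = -7.8839
y = L1*sin(t1) + L2*sin(t1+t2) = -1.313
Distance to target:
d = sqrt((6.2 - -7.8839)^2 + (-7.1 - -1.313)^2)
= sqrt(198.3576 + 33.4894)
= 15.2265 m


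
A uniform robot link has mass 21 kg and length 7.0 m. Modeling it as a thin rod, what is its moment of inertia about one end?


I = (1/3) * m * L^2
= (1/3) * 21 * 7.0^2
= 0.333333 * 21 * 49.0
= 343.0 kg*m^2


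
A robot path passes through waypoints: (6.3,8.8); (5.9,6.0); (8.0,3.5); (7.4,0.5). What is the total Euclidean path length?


Segment lengths:
  seg1 = sqrt((-0.4)^2 + (-2.8)^2) = 2.8284
  seg2 = sqrt((2.1)^2 + (-2.5)^2) = 3.265
  seg3 = sqrt((-0.6)^2 + (-3.0)^2) = 3.0594
Total = 9.1528


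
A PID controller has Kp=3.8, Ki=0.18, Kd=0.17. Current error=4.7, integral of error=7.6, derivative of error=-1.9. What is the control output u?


u = Kp*e + Ki*int(e) + Kd*de/dt
= 3.8*4.7 + 0.18*7.6 + 0.17*(-1.9)
= 17.86 + 1.368 + -0.323
= 18.905


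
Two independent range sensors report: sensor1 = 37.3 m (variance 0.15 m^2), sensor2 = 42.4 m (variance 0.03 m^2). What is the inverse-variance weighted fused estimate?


w1 = (1/var1) / (1/var1 + 1/var2)
   = 6.6667 / (6.6667 + 33.3333) = 0.1667
w2 = 1 - w1 = 0.8333
fused = w1*s1 + w2*s2 = 6.2167 + 35.3333
= 41.55 m


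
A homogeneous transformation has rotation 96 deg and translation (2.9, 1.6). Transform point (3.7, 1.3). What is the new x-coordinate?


x' = cos(theta)*px - sin(theta)*py + tx
= -0.1045*3.7 - 0.9945*1.3 + 2.9
= 1.2204


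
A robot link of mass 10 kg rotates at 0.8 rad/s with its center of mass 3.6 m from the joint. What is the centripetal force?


F = m * omega^2 * r
= 10 * 0.8^2 * 3.6
= 10 * 0.64 * 3.6
= 23.04 N


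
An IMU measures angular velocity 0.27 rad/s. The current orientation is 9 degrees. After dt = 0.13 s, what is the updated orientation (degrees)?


delta_theta = w * dt = 0.27 * 0.13 = 0.0351 rad
= 2.0111 deg
theta_new = 9 + 2.0111 = 11.0111 deg


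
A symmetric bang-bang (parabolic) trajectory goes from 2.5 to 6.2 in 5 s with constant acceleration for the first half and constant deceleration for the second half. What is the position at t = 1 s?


Symmetric rest-to-rest: each phase covers (pf-p0)/2 in time T/2. 0.5*a*(T/2)^2 = (pf-p0)/2 => a = 4*(pf-p0)/T^2
a = 4*(6.2-2.5)/5^2 = 0.592
t = 1 is in the acceleration phase (t <= T/2).
p = p0 + 0.5*a*t^2 = 2.5 + 0.5*0.592*1^2
= 2.796


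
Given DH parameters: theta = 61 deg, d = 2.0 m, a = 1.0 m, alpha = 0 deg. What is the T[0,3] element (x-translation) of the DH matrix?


T[0,3] = a * cos(theta)
= 1.0 * cos(61 deg)
= 1.0 * 0.4848
= 0.4848


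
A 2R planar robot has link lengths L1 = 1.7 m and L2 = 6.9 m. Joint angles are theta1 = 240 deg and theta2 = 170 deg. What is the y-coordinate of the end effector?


Convert angles to radians: theta1 = 4.1888, theta2 = 2.9671
y = L1*sin(theta1) + L2*sin(theta1+theta2)
y = -1.4722 + 5.2857
y = 3.8135


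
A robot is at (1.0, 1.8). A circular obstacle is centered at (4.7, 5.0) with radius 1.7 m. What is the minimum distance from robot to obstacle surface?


center_dist = sqrt((1.0-4.7)^2 + (1.8-5.0)^2)
= sqrt(13.69 + 10.24)
= 4.8918
min_dist = center_dist - radius = 4.8918 - 1.7 = 3.1918 m


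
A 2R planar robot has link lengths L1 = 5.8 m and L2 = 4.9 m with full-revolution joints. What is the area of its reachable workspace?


r_max = L1 + L2 = 10.7 m
r_min = |L1 - L2| = 0.9 m
Area = pi*(r_max^2 - r_min^2)
= pi*(114.49 - 0.81)
= pi * 113.68
= 357.1363 m^2


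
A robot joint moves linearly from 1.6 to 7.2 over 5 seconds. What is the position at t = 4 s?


s = t/T = 4/5 = 0.8
p(t) = p0 + (pf-p0)*s
= 1.6 + (7.2 - 1.6) * 0.8
= 6.08


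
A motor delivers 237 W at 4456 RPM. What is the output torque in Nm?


omega = 4456 * 2*pi/60 = 466.6312 rad/s
tau = P / omega = 237 / 466.6312
= 0.5079 Nm


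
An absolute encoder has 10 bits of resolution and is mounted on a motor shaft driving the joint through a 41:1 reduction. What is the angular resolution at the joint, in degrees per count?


counts = 2^10 = 1024
effective counts at joint = 1024 * 41 = 41984
resolution = 360 / 41984
= 0.0086 deg/count


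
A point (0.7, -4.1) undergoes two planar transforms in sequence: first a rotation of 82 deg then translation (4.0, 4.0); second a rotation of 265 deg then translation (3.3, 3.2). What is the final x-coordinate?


After transform 1:
x1 = cos(82)*0.7 - sin(82)*-4.1 + 4.0 = 8.1575
y1 = sin(82)*0.7 + cos(82)*-4.1 + 4.0 = 4.1226
After transform 2:
x2 = cos(265)*8.1575 - sin(265)*4.1226 + 3.3
= 6.6959


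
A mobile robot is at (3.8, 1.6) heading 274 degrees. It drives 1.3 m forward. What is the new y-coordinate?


y_new = y0 + d*sin(theta)
= 1.6 + 1.3*sin(274)
= 1.6 + -1.2968
= 0.3032
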